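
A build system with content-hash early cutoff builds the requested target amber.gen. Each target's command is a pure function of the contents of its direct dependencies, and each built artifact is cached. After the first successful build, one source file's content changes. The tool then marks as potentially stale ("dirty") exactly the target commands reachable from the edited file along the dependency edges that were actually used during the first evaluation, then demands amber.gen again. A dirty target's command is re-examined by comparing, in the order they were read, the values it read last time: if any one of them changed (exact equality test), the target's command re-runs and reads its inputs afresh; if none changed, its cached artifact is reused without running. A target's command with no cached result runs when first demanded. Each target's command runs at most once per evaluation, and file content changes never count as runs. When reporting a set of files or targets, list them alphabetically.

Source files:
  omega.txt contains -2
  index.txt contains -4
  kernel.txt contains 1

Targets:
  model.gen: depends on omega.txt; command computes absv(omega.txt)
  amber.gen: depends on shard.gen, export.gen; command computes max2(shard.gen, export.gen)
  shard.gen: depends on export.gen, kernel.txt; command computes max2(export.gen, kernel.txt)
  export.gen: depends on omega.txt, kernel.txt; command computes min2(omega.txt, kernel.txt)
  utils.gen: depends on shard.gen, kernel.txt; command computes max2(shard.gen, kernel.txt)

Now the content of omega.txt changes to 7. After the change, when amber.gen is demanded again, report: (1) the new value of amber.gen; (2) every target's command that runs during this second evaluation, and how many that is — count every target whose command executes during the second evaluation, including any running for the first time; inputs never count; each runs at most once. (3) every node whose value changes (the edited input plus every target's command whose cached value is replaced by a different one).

New value of amber.gen: 1.
Target commands that run: amber.gen, export.gen, shard.gen — 3 in total.
Values that change: export.gen, omega.txt.

First evaluation (everything demanded from the output):
  export.gen = min2(-2, 1) = -2
  shard.gen = max2(-2, 1) = 1
  amber.gen = max2(1, -2) = 1

Propagation after the edit:
  export.gen: runs — omega.txt -2->7; result 1.
  shard.gen: runs — export.gen -2->1; result 1 (same value as before).
  amber.gen: runs — export.gen -2->1; result 1 (same value as before).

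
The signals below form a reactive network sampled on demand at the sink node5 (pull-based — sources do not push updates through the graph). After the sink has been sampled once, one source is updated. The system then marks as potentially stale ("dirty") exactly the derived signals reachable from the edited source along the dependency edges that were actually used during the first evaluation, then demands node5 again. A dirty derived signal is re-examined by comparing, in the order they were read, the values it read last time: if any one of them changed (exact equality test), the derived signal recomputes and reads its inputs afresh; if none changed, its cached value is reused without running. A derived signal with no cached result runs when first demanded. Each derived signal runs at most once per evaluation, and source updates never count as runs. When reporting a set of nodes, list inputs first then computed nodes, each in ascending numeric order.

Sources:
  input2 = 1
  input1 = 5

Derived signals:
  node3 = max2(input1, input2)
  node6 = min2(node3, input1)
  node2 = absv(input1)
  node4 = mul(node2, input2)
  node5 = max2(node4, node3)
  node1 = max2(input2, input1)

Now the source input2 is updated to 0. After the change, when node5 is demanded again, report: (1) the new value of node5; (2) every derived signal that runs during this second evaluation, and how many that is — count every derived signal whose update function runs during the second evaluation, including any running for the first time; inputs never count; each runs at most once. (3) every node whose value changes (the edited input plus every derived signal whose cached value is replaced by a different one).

node5 now evaluates to 5.
Run set: node3, node4, node5 (3 run).
Changed values: input2, node4.

Initial pass — values computed on the first demand:
  node2 = absv(5) = 5
  node3 = max2(5, 1) = 5
  node4 = mul(5, 1) = 5
  node5 = max2(5, 5) = 5

Second demand — change propagation:
  node3: re-runs because input2 1->0; new result 5 (unchanged).
  node4: re-runs because input2 1->0; new result 0.
  node5: re-runs because node4 5->0; new result 5 (unchanged).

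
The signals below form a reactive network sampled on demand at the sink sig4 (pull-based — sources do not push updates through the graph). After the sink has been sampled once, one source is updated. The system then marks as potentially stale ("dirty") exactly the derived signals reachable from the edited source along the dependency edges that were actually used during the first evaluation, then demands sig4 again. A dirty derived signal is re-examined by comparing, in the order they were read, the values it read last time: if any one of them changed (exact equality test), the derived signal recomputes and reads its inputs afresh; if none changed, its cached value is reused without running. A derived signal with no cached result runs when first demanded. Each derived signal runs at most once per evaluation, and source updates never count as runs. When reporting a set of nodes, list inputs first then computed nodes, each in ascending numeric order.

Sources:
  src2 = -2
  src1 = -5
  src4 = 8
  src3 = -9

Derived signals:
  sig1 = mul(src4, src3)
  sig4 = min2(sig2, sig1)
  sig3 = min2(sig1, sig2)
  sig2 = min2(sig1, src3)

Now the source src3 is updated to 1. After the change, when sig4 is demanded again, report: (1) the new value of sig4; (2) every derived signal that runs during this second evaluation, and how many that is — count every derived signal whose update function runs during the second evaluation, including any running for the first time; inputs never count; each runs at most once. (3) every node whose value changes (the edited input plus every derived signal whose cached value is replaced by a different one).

Initial pass — values computed on the first demand:
  sig1 = mul(8, -9) = -72
  sig2 = min2(-72, -9) = -72
  sig4 = min2(-72, -72) = -72

Second demand — change propagation:
  sig1: re-runs because src3 -9->1; new result 8.
  sig2: re-runs because sig1 -72->8; src3 -9->1; new result 1.
  sig4: re-runs because sig2 -72->1; sig1 -72->8; new result 1.

sig4 now evaluates to 1.
Run set: sig1, sig2, sig4 (3 run).
Changed values: src3, sig1, sig2, sig4.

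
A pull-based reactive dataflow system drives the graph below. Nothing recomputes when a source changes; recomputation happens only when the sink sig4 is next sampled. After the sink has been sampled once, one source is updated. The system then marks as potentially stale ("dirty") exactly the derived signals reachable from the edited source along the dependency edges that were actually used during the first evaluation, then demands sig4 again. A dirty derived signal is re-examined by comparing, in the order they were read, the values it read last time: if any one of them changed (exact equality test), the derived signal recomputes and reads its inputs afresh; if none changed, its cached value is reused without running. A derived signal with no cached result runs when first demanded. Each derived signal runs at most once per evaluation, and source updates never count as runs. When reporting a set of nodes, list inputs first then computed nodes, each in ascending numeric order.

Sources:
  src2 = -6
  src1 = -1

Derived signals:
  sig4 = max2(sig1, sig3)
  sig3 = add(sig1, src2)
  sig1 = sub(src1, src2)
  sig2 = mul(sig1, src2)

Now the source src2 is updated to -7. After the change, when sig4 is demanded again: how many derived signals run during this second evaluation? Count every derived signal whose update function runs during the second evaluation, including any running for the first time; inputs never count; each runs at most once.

First evaluation (everything demanded from the output):
  sig1 = sub(-1, -6) = 5
  sig3 = add(5, -6) = -1
  sig4 = max2(5, -1) = 5

Propagation after the edit:
  sig1: runs — src2 -6->-7; result 6.
  sig3: runs — sig1 5->6; src2 -6->-7; result -1 (same value as before).
  sig4: runs — sig1 5->6; result 6.

Derived signals that run: sig1, sig3, sig4 — 3 in total.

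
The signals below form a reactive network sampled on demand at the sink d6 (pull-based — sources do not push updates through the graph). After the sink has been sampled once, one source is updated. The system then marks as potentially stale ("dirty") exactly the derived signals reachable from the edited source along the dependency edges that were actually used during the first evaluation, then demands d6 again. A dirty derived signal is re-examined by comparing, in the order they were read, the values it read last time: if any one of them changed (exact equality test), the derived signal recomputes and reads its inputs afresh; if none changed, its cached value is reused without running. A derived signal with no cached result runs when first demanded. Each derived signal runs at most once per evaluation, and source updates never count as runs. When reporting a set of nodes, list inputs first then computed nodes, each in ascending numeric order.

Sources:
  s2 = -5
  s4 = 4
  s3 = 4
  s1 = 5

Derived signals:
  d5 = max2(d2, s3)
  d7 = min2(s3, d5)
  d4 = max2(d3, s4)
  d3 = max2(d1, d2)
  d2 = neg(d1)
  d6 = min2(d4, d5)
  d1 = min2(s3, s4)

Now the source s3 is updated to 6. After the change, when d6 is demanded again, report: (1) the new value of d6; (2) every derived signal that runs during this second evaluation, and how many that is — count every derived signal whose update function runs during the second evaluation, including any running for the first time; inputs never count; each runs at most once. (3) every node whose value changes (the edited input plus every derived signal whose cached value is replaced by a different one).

Initial pass — values computed on the first demand:
  d1 = min2(4, 4) = 4
  d2 = neg(4) = -4
  d3 = max2(4, -4) = 4
  d4 = max2(4, 4) = 4
  d5 = max2(-4, 4) = 4
  d6 = min2(4, 4) = 4

Second demand — change propagation:
  d1: re-runs because s3 4->6; new result 4 (unchanged).
  d2: re-examined; everything it read last time is the same (d1 unchanged) — cache -4 kept, no run.
  d3: re-examined; everything it read last time is the same (d1 unchanged, d2 unchanged) — cache 4 kept, no run.
  d4: re-examined; everything it read last time is the same (d3 unchanged, s4 unchanged) — cache 4 kept, no run.
  d5: re-runs because s3 4->6; new result 6.
  d6: re-runs because d5 4->6; new result 4 (unchanged).

The important point: at d2 every value read last time is unchanged, so the dirty flag clears without a run.

d6 now evaluates to 4.
Run set: d1, d5, d6 (3 run).
Changed values: s3, d5.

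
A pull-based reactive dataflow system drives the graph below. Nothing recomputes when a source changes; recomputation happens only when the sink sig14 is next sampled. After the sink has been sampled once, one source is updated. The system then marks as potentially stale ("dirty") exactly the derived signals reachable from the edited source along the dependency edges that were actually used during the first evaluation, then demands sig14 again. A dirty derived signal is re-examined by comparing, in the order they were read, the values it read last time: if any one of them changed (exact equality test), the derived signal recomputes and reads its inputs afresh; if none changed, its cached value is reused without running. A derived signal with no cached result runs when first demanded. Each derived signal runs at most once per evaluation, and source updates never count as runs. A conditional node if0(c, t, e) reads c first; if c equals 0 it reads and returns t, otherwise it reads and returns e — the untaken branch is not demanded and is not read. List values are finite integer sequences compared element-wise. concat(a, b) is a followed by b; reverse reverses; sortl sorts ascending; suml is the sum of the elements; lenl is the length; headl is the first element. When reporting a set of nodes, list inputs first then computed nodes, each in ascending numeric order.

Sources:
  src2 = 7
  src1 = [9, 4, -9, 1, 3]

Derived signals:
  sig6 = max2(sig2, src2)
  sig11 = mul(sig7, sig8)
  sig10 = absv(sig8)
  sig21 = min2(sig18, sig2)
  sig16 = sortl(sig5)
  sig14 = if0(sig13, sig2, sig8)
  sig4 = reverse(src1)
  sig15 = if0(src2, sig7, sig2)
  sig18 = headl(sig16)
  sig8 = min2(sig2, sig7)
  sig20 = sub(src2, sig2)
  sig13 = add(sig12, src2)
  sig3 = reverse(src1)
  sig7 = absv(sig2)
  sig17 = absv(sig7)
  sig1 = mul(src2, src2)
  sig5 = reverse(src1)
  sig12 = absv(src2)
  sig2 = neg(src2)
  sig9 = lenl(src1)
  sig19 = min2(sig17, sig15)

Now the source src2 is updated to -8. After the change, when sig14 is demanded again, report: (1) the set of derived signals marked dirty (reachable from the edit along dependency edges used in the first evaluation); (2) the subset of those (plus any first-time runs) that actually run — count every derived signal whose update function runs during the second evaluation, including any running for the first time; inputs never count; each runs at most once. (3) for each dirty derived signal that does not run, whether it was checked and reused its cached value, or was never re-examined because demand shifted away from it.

Marked dirty: sig2, sig7, sig8, sig12, sig13, sig14.
Derived signals that run: sig2, sig12, sig13, sig14 — 4 in total.
Never re-examined (demand shifted away): sig7, sig8.
Key observation: a condition flipped, so demand moved to the other branch — sig7, sig8 are never re-examined.

First evaluation (everything demanded from the output):
  sig2 = neg(7) = -7
  sig7 = absv(-7) = 7
  sig8 = min2(-7, 7) = -7
  sig12 = absv(7) = 7
  sig13 = add(7, 7) = 14
  sig14 = if0(sig13=14 -> else branch sig8) = -7

Propagation after the edit:
  sig2: runs — src2 7->-8; result 8.
  sig7: marked dirty but never re-examined — demand shifted away from it.
  sig8: marked dirty but never re-examined — demand shifted away from it.
  sig12: runs — src2 7->-8; result 8.
  sig13: runs — sig12 7->8; src2 7->-8; result 0.
  sig14: runs — sig13 14->0; result 8.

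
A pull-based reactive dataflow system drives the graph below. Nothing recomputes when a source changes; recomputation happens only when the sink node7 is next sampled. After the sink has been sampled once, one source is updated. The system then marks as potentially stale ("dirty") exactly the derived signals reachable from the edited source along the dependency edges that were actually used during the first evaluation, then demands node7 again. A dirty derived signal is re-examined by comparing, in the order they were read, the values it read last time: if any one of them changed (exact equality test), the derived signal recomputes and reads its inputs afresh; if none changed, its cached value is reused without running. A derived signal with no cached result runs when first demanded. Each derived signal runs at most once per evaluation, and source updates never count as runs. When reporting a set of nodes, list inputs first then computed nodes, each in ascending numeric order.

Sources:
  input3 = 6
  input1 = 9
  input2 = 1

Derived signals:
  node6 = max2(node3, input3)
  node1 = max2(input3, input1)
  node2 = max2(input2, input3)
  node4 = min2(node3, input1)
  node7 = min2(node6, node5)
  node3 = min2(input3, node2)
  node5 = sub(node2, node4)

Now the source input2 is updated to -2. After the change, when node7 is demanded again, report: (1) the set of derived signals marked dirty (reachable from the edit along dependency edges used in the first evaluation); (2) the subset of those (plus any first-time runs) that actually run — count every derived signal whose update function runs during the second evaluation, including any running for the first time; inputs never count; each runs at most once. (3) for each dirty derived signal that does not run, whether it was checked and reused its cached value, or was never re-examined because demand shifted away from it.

Marked dirty: node2, node3, node4, node5, node6, node7.
Derived signals that run: node2 — 1 in total.
Checked but reused from cache: node3, node4, node5, node6, node7.
Key observation: the change is absorbed at node2 — it re-runs but produces the same value, and the output's value is unchanged.

First evaluation (everything demanded from the output):
  node2 = max2(1, 6) = 6
  node3 = min2(6, 6) = 6
  node4 = min2(6, 9) = 6
  node5 = sub(6, 6) = 0
  node6 = max2(6, 6) = 6
  node7 = min2(6, 0) = 0

Propagation after the edit:
  node2: runs — input2 1->-2; result 6 (same value as before).
  node3: checked — values it read are unchanged (input3 unchanged, node2 unchanged); reused cached 6 without running.
  node4: checked — values it read are unchanged (node3 unchanged, input1 unchanged); reused cached 6 without running.
  node5: checked — values it read are unchanged (node2 unchanged, node4 unchanged); reused cached 0 without running.
  node6: checked — values it read are unchanged (node3 unchanged, input3 unchanged); reused cached 6 without running.
  node7: checked — values it read are unchanged (node6 unchanged, node5 unchanged); reused cached 0 without running.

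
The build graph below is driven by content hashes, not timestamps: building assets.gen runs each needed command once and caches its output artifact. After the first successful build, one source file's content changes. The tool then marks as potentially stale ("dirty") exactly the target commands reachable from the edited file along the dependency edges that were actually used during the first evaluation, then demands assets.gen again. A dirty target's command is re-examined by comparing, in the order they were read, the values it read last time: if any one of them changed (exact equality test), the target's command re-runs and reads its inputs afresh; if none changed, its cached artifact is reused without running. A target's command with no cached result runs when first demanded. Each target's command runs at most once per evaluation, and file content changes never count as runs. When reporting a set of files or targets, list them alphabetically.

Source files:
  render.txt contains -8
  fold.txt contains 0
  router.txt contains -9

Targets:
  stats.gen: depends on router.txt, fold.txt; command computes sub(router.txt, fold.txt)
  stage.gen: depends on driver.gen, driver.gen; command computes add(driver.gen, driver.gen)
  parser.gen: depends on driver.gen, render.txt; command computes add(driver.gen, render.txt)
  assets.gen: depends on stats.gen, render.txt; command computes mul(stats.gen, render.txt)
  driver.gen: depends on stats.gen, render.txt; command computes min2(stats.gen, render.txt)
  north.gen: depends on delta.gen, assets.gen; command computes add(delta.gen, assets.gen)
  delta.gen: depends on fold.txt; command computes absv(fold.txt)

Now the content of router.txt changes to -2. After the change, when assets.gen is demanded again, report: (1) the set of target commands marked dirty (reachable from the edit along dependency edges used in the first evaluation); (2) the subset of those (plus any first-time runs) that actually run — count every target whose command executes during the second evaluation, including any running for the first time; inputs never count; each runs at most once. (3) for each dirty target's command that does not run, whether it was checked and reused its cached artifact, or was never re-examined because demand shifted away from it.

Dirty set: assets.gen, stats.gen.
Run set: assets.gen, stats.gen (2 run).
All dirty target commands ended up running.

Initial pass — values computed on the first demand:
  stats.gen = sub(-9, 0) = -9
  assets.gen = mul(-9, -8) = 72

Second demand — change propagation:
  stats.gen: re-runs because router.txt -9->-2; new result -2.
  assets.gen: re-runs because stats.gen -9->-2; new result 16.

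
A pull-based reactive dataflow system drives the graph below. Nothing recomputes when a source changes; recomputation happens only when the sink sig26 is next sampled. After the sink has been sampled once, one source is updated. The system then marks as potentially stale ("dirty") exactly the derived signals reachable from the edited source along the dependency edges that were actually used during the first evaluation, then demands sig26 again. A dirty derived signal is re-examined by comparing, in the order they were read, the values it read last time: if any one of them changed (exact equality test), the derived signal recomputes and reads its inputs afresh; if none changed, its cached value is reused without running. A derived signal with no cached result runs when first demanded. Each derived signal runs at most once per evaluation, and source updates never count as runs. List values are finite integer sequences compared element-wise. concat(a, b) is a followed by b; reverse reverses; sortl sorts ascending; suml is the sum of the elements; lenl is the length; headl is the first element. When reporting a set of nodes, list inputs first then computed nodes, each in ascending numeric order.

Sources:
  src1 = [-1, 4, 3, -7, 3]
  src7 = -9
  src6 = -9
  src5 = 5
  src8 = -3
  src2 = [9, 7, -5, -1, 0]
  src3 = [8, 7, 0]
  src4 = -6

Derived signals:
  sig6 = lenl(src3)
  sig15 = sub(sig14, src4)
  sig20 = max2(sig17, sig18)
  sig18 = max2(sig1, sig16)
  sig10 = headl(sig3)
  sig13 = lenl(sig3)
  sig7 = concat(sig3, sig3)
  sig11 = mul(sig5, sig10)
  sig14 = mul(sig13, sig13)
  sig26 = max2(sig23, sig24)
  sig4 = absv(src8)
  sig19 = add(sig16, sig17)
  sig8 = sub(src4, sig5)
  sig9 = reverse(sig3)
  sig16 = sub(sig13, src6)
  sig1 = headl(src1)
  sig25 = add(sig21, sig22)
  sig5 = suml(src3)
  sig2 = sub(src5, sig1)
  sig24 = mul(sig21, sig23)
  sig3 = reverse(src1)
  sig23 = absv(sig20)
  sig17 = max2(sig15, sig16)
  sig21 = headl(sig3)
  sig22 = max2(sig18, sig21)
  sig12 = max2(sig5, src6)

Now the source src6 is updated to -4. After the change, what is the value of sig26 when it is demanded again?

First evaluation (everything demanded from the output):
  sig1 = headl([-1, 4, 3, -7, 3]) = -1
  sig3 = reverse([-1, 4, 3, -7, 3]) = [3, -7, 3, 4, -1]
  sig13 = lenl([3, -7, 3, 4, -1]) = 5
  sig14 = mul(5, 5) = 25
  sig15 = sub(25, -6) = 31
  sig16 = sub(5, -9) = 14
  sig17 = max2(31, 14) = 31
  sig18 = max2(-1, 14) = 14
  sig20 = max2(31, 14) = 31
  sig21 = headl([3, -7, 3, 4, -1]) = 3
  sig23 = absv(31) = 31
  sig24 = mul(3, 31) = 93
  sig26 = max2(31, 93) = 93

Propagation after the edit:
  sig16: runs — src6 -9->-4; result 9.
  sig17: runs — sig16 14->9; result 31 (same value as before).
  sig18: runs — sig16 14->9; result 9.
  sig20: runs — sig18 14->9; result 31 (same value as before).
  sig23: checked — values it read are unchanged (sig20 unchanged); reused cached 31 without running.
  sig24: checked — values it read are unchanged (sig21 unchanged, sig23 unchanged); reused cached 93 without running.
  sig26: checked — values it read are unchanged (sig23 unchanged, sig24 unchanged); reused cached 93 without running.

Key observation: the cutoff stops propagation at sig23 — its inputs' values are unchanged, so it reuses its cache.

New value of sig26: 93.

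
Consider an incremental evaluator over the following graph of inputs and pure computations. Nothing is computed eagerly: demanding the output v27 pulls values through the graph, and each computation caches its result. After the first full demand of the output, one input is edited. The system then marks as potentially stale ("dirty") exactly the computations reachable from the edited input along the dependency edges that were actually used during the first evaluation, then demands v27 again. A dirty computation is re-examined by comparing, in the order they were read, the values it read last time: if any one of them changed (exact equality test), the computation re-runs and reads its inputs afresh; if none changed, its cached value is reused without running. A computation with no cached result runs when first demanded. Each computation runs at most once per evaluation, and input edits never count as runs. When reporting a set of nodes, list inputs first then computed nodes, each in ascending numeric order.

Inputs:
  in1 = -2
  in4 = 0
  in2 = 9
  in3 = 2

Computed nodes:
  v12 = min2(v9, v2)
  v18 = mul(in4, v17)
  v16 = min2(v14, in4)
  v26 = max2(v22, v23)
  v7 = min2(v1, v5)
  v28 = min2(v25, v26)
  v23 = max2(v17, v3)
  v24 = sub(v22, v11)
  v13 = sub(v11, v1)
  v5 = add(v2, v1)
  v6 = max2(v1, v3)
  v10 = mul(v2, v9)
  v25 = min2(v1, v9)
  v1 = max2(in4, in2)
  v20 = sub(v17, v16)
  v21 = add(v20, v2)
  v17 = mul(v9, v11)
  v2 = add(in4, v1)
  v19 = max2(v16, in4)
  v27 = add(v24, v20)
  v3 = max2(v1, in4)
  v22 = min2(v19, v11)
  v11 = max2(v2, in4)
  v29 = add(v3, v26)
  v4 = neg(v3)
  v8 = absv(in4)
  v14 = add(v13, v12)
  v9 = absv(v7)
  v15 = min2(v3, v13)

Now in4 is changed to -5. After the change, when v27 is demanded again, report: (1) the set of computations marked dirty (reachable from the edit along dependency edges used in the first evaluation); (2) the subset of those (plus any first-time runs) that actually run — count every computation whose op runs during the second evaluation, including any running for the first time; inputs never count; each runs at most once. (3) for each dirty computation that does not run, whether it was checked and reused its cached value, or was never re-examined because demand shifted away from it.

Initial pass — values computed on the first demand:
  v1 = max2(0, 9) = 9
  v2 = add(0, 9) = 9
  v5 = add(9, 9) = 18
  v7 = min2(9, 18) = 9
  v9 = absv(9) = 9
  v11 = max2(9, 0) = 9
  v12 = min2(9, 9) = 9
  v13 = sub(9, 9) = 0
  v14 = add(0, 9) = 9
  v16 = min2(9, 0) = 0
  v17 = mul(9, 9) = 81
  v19 = max2(0, 0) = 0
  v20 = sub(81, 0) = 81
  v22 = min2(0, 9) = 0
  v24 = sub(0, 9) = -9
  v27 = add(-9, 81) = 72

Second demand — change propagation:
  v1: re-runs because in4 0->-5; new result 9 (unchanged).
  v2: re-runs because in4 0->-5; new result 4.
  v5: re-runs because v2 9->4; new result 13.
  v7: re-runs because v5 18->13; new result 9 (unchanged).
  v9: re-examined; everything it read last time is the same (v7 unchanged) — cache 9 kept, no run.
  v11: re-runs because v2 9->4; in4 0->-5; new result 4.
  v12: re-runs because v2 9->4; new result 4.
  v13: re-runs because v11 9->4; new result -5.
  v14: re-runs because v13 0->-5; v12 9->4; new result -1.
  v16: re-runs because v14 9->-1; in4 0->-5; new result -5.
  v17: re-runs because v11 9->4; new result 36.
  v19: re-runs because v16 0->-5; in4 0->-5; new result -5.
  v20: re-runs because v17 81->36; v16 0->-5; new result 41.
  v22: re-runs because v19 0->-5; v11 9->4; new result -5.
  v24: re-runs because v22 0->-5; v11 9->4; new result -9 (unchanged).
  v27: re-runs because v20 81->41; new result 32.

The important point: at v9 every value read last time is unchanged, so the dirty flag clears without a run.

Dirty set: v1, v2, v5, v7, v9, v11, v12, v13, v14, v16, v17, v19, v20, v22, v24, v27.
Run set: v1, v2, v5, v7, v11, v12, v13, v14, v16, v17, v19, v20, v22, v24, v27 (15 run).
Re-examined without running (cache reused): v9.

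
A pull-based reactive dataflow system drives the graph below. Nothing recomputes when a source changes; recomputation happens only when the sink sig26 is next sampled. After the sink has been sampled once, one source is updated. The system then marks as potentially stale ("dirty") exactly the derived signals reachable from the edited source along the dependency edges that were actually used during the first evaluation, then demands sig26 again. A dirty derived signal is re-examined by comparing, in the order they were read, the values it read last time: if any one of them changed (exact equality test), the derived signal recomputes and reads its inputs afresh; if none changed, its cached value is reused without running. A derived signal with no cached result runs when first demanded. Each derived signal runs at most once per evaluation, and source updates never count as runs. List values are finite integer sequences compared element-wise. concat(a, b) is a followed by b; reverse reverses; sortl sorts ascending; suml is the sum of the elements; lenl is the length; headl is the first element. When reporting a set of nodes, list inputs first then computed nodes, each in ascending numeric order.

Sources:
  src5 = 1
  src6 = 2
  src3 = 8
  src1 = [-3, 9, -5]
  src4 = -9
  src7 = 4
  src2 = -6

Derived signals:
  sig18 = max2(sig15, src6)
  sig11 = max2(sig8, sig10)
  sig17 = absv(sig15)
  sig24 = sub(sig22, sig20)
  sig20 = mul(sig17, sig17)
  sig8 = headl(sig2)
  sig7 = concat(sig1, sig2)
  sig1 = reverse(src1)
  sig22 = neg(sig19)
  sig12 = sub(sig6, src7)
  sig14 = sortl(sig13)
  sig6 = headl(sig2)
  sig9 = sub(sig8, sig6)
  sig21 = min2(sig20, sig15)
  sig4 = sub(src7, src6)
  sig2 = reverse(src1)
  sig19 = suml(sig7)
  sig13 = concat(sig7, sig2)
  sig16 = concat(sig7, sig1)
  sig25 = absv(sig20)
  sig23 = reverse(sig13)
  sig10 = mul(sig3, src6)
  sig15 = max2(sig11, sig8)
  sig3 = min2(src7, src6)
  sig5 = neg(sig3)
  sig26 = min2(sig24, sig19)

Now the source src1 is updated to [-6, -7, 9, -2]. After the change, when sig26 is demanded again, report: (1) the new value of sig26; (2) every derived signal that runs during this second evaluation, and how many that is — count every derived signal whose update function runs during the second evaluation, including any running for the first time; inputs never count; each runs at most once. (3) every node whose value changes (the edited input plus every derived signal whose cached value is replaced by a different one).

First evaluation (everything demanded from the output):
  sig1 = reverse([-3, 9, -5]) = [-5, 9, -3]
  sig2 = reverse([-3, 9, -5]) = [-5, 9, -3]
  sig3 = min2(4, 2) = 2
  sig7 = concat([-5, 9, -3], [-5, 9, -3]) = [-5, 9, -3, -5, 9, -3]
  sig8 = headl([-5, 9, -3]) = -5
  sig10 = mul(2, 2) = 4
  sig11 = max2(-5, 4) = 4
  sig15 = max2(4, -5) = 4
  sig17 = absv(4) = 4
  sig19 = suml([-5, 9, -3, -5, 9, -3]) = 2
  sig20 = mul(4, 4) = 16
  sig22 = neg(2) = -2
  sig24 = sub(-2, 16) = -18
  sig26 = min2(-18, 2) = -18

Propagation after the edit:
  sig1: runs — src1 [-3, 9, -5]->[-6, -7, 9, -2]; result [-2, 9, -7, -6].
  sig2: runs — src1 [-3, 9, -5]->[-6, -7, 9, -2]; result [-2, 9, -7, -6].
  sig7: runs — sig1 [-5, 9, -3]->[-2, 9, -7, -6]; sig2 [-5, 9, -3]->[-2, 9, -7, -6]; result [-2, 9, -7, -6, -2, 9, -7, -6].
  sig8: runs — sig2 [-5, 9, -3]->[-2, 9, -7, -6]; result -2.
  sig11: runs — sig8 -5->-2; result 4 (same value as before).
  sig15: runs — sig8 -5->-2; result 4 (same value as before).
  sig17: checked — values it read are unchanged (sig15 unchanged); reused cached 4 without running.
  sig19: runs — sig7 [-5, 9, -3, -5, 9, -3]->[-2, 9, -7, -6, -2, 9, -7, -6]; result -12.
  sig20: checked — values it read are unchanged (sig17 unchanged, sig17 unchanged); reused cached 16 without running.
  sig22: runs — sig19 2->-12; result 12.
  sig24: runs — sig22 -2->12; result -4.
  sig26: runs — sig24 -18->-4; sig19 2->-12; result -12.

Key observation: the cutoff stops propagation at sig17 — its inputs' values are unchanged, so it reuses its cache.

New value of sig26: -12.
Derived signals that run: sig1, sig2, sig7, sig8, sig11, sig15, sig19, sig22, sig24, sig26 — 10 in total.
Values that change: src1, sig1, sig2, sig7, sig8, sig19, sig22, sig24, sig26.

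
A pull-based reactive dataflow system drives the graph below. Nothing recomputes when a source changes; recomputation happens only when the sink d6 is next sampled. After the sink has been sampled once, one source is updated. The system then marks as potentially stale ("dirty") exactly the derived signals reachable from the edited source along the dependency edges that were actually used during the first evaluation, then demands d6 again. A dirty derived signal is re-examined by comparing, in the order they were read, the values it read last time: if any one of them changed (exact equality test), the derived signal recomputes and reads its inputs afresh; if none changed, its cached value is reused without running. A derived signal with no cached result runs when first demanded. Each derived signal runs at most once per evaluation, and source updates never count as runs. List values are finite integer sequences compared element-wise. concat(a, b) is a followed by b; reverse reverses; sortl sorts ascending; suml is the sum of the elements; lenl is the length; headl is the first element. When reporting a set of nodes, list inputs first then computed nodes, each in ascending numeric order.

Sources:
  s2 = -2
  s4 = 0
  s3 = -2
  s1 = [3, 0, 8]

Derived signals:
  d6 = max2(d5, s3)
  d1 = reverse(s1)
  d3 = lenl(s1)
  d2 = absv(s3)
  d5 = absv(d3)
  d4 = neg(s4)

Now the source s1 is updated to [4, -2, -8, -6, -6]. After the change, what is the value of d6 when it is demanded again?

First evaluation (everything demanded from the output):
  d3 = lenl([3, 0, 8]) = 3
  d5 = absv(3) = 3
  d6 = max2(3, -2) = 3

Propagation after the edit:
  d3: runs — s1 [3, 0, 8]->[4, -2, -8, -6, -6]; result 5.
  d5: runs — d3 3->5; result 5.
  d6: runs — d5 3->5; result 5.

New value of d6: 5.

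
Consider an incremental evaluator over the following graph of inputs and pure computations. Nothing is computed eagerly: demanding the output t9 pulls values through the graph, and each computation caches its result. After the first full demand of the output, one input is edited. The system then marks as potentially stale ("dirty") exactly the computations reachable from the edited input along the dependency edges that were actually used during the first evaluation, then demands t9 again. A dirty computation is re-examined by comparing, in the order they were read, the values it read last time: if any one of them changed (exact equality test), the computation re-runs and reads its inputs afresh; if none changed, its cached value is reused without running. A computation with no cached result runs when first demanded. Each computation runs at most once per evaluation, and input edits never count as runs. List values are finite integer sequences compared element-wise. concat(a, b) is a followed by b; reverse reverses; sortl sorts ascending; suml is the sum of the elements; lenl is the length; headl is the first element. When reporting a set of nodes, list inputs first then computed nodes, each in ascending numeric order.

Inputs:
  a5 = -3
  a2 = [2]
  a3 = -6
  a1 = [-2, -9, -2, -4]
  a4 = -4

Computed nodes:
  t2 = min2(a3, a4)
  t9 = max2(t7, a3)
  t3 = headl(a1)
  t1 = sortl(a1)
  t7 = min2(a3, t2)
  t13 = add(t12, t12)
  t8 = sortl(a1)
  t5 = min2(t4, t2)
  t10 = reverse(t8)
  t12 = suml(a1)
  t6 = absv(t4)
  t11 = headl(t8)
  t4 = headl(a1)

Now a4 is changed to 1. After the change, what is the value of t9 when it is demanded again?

t9 now evaluates to -6.
The important point: t2 recomputes to an identical value, and the output ends up unchanged.

Initial pass — values computed on the first demand:
  t2 = min2(-6, -4) = -6
  t7 = min2(-6, -6) = -6
  t9 = max2(-6, -6) = -6

Second demand — change propagation:
  t2: re-runs because a4 -4->1; new result -6 (unchanged).
  t7: re-examined; everything it read last time is the same (a3 unchanged, t2 unchanged) — cache -6 kept, no run.
  t9: re-examined; everything it read last time is the same (t7 unchanged, a3 unchanged) — cache -6 kept, no run.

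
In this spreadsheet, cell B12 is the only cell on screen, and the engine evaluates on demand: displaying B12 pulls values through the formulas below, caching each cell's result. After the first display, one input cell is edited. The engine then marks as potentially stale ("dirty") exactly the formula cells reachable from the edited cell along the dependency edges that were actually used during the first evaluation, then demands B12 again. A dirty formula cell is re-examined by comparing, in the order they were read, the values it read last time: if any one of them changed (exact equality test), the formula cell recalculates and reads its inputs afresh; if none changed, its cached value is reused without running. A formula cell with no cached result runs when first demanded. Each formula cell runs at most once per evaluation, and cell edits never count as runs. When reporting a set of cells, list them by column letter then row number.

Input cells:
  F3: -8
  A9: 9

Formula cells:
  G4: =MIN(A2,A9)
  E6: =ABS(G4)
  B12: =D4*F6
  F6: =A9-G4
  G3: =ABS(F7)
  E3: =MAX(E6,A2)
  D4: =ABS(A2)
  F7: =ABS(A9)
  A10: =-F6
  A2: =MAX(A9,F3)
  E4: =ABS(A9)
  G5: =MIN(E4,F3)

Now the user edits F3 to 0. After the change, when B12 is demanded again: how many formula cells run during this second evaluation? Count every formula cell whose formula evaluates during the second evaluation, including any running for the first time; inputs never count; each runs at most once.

Initial pass — values computed on the first demand:
  A2 = MAX(9, -8) = 9
  D4 = ABS(9) = 9
  G4 = MIN(9, 9) = 9
  F6 = 9 - 9 = 0
  B12 = 9 * 0 = 0

Second demand — change propagation:
  A2: re-runs because F3 -8->0; new result 9 (unchanged).
  D4: re-examined; everything it read last time is the same (A2 unchanged) — cache 9 kept, no run.
  G4: re-examined; everything it read last time is the same (A2 unchanged, A9 unchanged) — cache 9 kept, no run.
  F6: re-examined; everything it read last time is the same (A9 unchanged, G4 unchanged) — cache 0 kept, no run.
  B12: re-examined; everything it read last time is the same (D4 unchanged, F6 unchanged) — cache 0 kept, no run.

The important point: A2 recomputes to an identical value, and the output ends up unchanged.

Run set: A2 (1 run).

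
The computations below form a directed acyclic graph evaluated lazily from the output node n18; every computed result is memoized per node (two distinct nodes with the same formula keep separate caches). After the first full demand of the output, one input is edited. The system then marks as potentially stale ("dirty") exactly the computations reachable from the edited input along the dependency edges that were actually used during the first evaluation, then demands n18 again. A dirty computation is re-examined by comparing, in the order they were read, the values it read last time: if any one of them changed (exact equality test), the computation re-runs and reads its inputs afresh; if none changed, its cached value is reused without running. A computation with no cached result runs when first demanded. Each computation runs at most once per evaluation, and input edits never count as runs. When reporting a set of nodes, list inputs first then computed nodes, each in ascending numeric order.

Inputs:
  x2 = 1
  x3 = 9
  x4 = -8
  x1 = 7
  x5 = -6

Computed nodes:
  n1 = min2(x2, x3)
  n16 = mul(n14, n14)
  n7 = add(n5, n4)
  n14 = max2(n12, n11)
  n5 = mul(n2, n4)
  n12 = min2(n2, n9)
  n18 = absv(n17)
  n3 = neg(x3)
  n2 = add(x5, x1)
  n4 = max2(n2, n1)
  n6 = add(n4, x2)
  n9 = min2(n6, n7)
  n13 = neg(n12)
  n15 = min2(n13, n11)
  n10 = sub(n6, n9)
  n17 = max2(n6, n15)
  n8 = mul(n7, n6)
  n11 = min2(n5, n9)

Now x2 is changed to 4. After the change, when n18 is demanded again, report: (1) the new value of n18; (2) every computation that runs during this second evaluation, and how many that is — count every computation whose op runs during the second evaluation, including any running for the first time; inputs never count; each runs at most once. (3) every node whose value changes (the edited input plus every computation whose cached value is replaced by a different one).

Demanding n18 again yields 8.
11 computations run: n1, n4, n5, n6, n7, n9, n11, n12, n15, n17, n18.
The nodes whose values change: x2, n1, n4, n5, n6, n7, n9, n11, n17, n18.
Note where the cutoff bites: n13 is checked, finds nothing changed, and keeps its cache.

First demand of the output computes:
  n1 = min2(1, 9) = 1
  n2 = add(-6, 7) = 1
  n4 = max2(1, 1) = 1
  n5 = mul(1, 1) = 1
  n6 = add(1, 1) = 2
  n7 = add(1, 1) = 2
  n9 = min2(2, 2) = 2
  n11 = min2(1, 2) = 1
  n12 = min2(1, 2) = 1
  n13 = neg(1) = -1
  n15 = min2(-1, 1) = -1
  n17 = max2(2, -1) = 2
  n18 = absv(2) = 2

After the edit, cleaning proceeds:
  n1: a read changed (x2 1->4) — executes, giving 4.
  n4: a read changed (n1 1->4) — executes, giving 4.
  n5: a read changed (n4 1->4) — executes, giving 4.
  n6: a read changed (n4 1->4; x2 1->4) — executes, giving 8.
  n7: a read changed (n5 1->4; n4 1->4) — executes, giving 8.
  n9: a read changed (n6 2->8; n7 2->8) — executes, giving 8.
  n11: a read changed (n5 1->4; n9 2->8) — executes, giving 4.
  n12: a read changed (n9 2->8) — executes, giving 1 — identical to its old value.
  n13: dirty, but its reads are unchanged (n12 unchanged); cached -1 stands.
  n15: a read changed (n11 1->4) — executes, giving -1 — identical to its old value.
  n17: a read changed (n6 2->8) — executes, giving 8.
  n18: a read changed (n17 2->8) — executes, giving 8.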